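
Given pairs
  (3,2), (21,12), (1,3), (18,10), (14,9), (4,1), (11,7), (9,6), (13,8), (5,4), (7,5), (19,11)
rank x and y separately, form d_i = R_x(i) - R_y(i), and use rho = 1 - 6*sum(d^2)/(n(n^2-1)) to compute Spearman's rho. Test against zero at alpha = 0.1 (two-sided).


Step 1: Rank x and y separately (midranks; no ties here).
rank(x): 3->2, 21->12, 1->1, 18->10, 14->9, 4->3, 11->7, 9->6, 13->8, 5->4, 7->5, 19->11
rank(y): 2->2, 12->12, 3->3, 10->10, 9->9, 1->1, 7->7, 6->6, 8->8, 4->4, 5->5, 11->11
Step 2: d_i = R_x(i) - R_y(i); compute d_i^2.
  (2-2)^2=0, (12-12)^2=0, (1-3)^2=4, (10-10)^2=0, (9-9)^2=0, (3-1)^2=4, (7-7)^2=0, (6-6)^2=0, (8-8)^2=0, (4-4)^2=0, (5-5)^2=0, (11-11)^2=0
sum(d^2) = 8.
Step 3: rho = 1 - 6*8 / (12*(12^2 - 1)) = 1 - 48/1716 = 0.972028.
Step 4: Under H0, t = rho * sqrt((n-2)/(1-rho^2)) = 13.0876 ~ t(10).
Step 5: Two-sided p-value from the t-distribution with 10 df = 0.000000.
Step 6: alpha = 0.1. reject H0.

rho = 0.9720, p = 0.000000, reject H0 at alpha = 0.1.


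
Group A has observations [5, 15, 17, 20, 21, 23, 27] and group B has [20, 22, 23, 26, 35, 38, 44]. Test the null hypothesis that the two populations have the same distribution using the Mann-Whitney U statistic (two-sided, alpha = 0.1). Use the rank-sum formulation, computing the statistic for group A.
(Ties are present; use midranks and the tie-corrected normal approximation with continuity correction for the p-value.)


Step 1: Combine and sort all 14 observations; assign midranks.
sorted (value, group): (5,X), (15,X), (17,X), (20,X), (20,Y), (21,X), (22,Y), (23,X), (23,Y), (26,Y), (27,X), (35,Y), (38,Y), (44,Y)
ranks: 5->1, 15->2, 17->3, 20->4.5, 20->4.5, 21->6, 22->7, 23->8.5, 23->8.5, 26->10, 27->11, 35->12, 38->13, 44->14
Step 2: Rank sum for X: R1 = 1 + 2 + 3 + 4.5 + 6 + 8.5 + 11 = 36.
Step 3: U_X = R1 - n1(n1+1)/2 = 36 - 7*8/2 = 36 - 28 = 8.
       U_Y = n1*n2 - U_X = 49 - 8 = 41.
Step 4: Ties are present, so use the tie-corrected normal approximation (with continuity correction) for the p-value.
Step 5: p-value = 0.040471; compare to alpha = 0.1. reject H0.

U_X = 8, p = 0.040471, reject H0 at alpha = 0.1.


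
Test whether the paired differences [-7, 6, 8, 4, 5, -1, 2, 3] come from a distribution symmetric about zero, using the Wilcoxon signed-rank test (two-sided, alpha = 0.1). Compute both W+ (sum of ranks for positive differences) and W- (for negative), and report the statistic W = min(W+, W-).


Step 1: Drop any zero differences (none here) and take |d_i|.
|d| = [7, 6, 8, 4, 5, 1, 2, 3]
Step 2: Midrank |d_i| (ties get averaged ranks).
ranks: |7|->7, |6|->6, |8|->8, |4|->4, |5|->5, |1|->1, |2|->2, |3|->3
Step 3: Attach original signs; sum ranks with positive sign and with negative sign.
W+ = 6 + 8 + 4 + 5 + 2 + 3 = 28
W- = 7 + 1 = 8
(Check: W+ + W- = 36 should equal n(n+1)/2 = 36.)
Step 4: Test statistic W = min(W+, W-) = 8.
Step 5: No ties, so the exact null distribution over the 2^8 = 256 sign assignments gives the two-sided p-value = 0.195312.
Step 6: alpha = 0.1. fail to reject H0.

W+ = 28, W- = 8, W = min = 8, p = 0.195312, fail to reject H0.


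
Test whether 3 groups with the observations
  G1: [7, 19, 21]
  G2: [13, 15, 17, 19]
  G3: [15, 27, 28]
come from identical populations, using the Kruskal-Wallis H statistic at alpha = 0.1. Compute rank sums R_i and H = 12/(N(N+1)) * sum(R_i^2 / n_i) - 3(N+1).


Step 1: Combine all N = 10 observations and assign midranks.
sorted (value, group, rank): (7,G1,1), (13,G2,2), (15,G2,3.5), (15,G3,3.5), (17,G2,5), (19,G1,6.5), (19,G2,6.5), (21,G1,8), (27,G3,9), (28,G3,10)
Step 2: Sum ranks within each group.
R_1 = 15.5 (n_1 = 3)
R_2 = 17 (n_2 = 4)
R_3 = 22.5 (n_3 = 3)
Step 3: H = 12/(N(N+1)) * sum(R_i^2/n_i) - 3(N+1)
     = 12/(10*11) * (15.5^2/3 + 17^2/4 + 22.5^2/3) - 3*11
     = 0.109091 * 321.083 - 33
     = 2.027273.
Step 4: Ties present; correction factor C = 1 - 12/(10^3 - 10) = 0.987879. Corrected H = 2.027273 / 0.987879 = 2.052147.
Step 5: Under H0, H ~ chi^2(2); p-value = 0.358411.
Step 6: alpha = 0.1. fail to reject H0.

H = 2.0521, df = 2, p = 0.358411, fail to reject H0.


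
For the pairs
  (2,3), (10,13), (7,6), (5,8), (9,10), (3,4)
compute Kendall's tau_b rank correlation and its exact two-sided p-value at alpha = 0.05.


Step 1: Enumerate the 15 unordered pairs (i,j) with i<j and classify each by sign(x_j-x_i) * sign(y_j-y_i).
  (1,2):dx=+8,dy=+10->C; (1,3):dx=+5,dy=+3->C; (1,4):dx=+3,dy=+5->C; (1,5):dx=+7,dy=+7->C
  (1,6):dx=+1,dy=+1->C; (2,3):dx=-3,dy=-7->C; (2,4):dx=-5,dy=-5->C; (2,5):dx=-1,dy=-3->C
  (2,6):dx=-7,dy=-9->C; (3,4):dx=-2,dy=+2->D; (3,5):dx=+2,dy=+4->C; (3,6):dx=-4,dy=-2->C
  (4,5):dx=+4,dy=+2->C; (4,6):dx=-2,dy=-4->C; (5,6):dx=-6,dy=-6->C
Step 2: C = 14, D = 1, total pairs = 15.
Step 3: tau = (C - D)/(n(n-1)/2) = (14 - 1)/15 = 0.866667.
Step 4: Exact two-sided p-value (enumerate n! = 720 permutations of y under H0): p = 0.016667.
Step 5: alpha = 0.05. reject H0.

tau_b = 0.8667 (C=14, D=1), p = 0.016667, reject H0.


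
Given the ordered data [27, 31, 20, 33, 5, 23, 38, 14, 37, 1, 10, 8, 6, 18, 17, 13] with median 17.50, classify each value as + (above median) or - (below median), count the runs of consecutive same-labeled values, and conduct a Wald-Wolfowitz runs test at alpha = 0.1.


Step 1: Compute median = 17.50; label A = above, B = below.
Labels in order: AAAABAABABBBBABB  (n_A = 8, n_B = 8)
Step 2: Count runs R = 8.
Step 3: Under H0 (random ordering), E[R] = 2*n_A*n_B/(n_A+n_B) + 1 = 2*8*8/16 + 1 = 9.0000.
        Var[R] = 2*n_A*n_B*(2*n_A*n_B - n_A - n_B) / ((n_A+n_B)^2 * (n_A+n_B-1)) = 14336/3840 = 3.7333.
        SD[R] = 1.9322.
Step 4: Continuity-corrected z = (R + 0.5 - E[R]) / SD[R] = (8 + 0.5 - 9.0000) / 1.9322 = -0.2588.
Step 5: Two-sided p-value via normal approximation = 2*(1 - Phi(|z|)) = 0.795809.
Step 6: alpha = 0.1. fail to reject H0.

R = 8, z = -0.2588, p = 0.795809, fail to reject H0.


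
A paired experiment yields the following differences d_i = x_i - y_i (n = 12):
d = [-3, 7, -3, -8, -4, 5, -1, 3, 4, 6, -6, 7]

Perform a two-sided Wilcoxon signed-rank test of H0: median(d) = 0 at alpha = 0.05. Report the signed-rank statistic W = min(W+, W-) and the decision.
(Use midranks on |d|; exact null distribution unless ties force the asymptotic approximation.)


Step 1: Drop any zero differences (none here) and take |d_i|.
|d| = [3, 7, 3, 8, 4, 5, 1, 3, 4, 6, 6, 7]
Step 2: Midrank |d_i| (ties get averaged ranks).
ranks: |3|->3, |7|->10.5, |3|->3, |8|->12, |4|->5.5, |5|->7, |1|->1, |3|->3, |4|->5.5, |6|->8.5, |6|->8.5, |7|->10.5
Step 3: Attach original signs; sum ranks with positive sign and with negative sign.
W+ = 10.5 + 7 + 3 + 5.5 + 8.5 + 10.5 = 45
W- = 3 + 3 + 12 + 5.5 + 1 + 8.5 = 33
(Check: W+ + W- = 78 should equal n(n+1)/2 = 78.)
Step 4: Test statistic W = min(W+, W-) = 33.
Step 5: Ties in |d|, so use the tie-corrected normal approximation.
        E[W] = n(n+1)/4 = 12*13/4 = 39.
        Tie groups: |d|=3 (t=3), |d|=4 (t=2), |d|=6 (t=2), |d|=7 (t=2); sum(t^3 - t) = 42.
        Var[W] = n(n+1)(2n+1)/24 - sum(t^3-t)/48 = 3900/24 - 42/48 = 161.625.
        z = (W - E[W]) / sqrt(Var[W]) = (33 - 39) / 12.7132 = -0.4720.
        Two-sided p = 2*Phi(z) = 0.636962.
Step 6: alpha = 0.05. fail to reject H0.

W+ = 45, W- = 33, W = min = 33, p = 0.636962, fail to reject H0.


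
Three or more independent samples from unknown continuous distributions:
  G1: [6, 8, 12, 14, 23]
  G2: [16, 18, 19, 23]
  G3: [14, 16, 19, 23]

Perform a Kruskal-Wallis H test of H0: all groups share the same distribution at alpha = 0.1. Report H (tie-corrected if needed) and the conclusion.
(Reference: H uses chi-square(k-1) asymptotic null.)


Step 1: Combine all N = 13 observations and assign midranks.
sorted (value, group, rank): (6,G1,1), (8,G1,2), (12,G1,3), (14,G1,4.5), (14,G3,4.5), (16,G2,6.5), (16,G3,6.5), (18,G2,8), (19,G2,9.5), (19,G3,9.5), (23,G1,12), (23,G2,12), (23,G3,12)
Step 2: Sum ranks within each group.
R_1 = 22.5 (n_1 = 5)
R_2 = 36 (n_2 = 4)
R_3 = 32.5 (n_3 = 4)
Step 3: H = 12/(N(N+1)) * sum(R_i^2/n_i) - 3(N+1)
     = 12/(13*14) * (22.5^2/5 + 36^2/4 + 32.5^2/4) - 3*14
     = 0.065934 * 689.312 - 42
     = 3.449176.
Step 4: Ties present; correction factor C = 1 - 42/(13^3 - 13) = 0.980769. Corrected H = 3.449176 / 0.980769 = 3.516807.
Step 5: Under H0, H ~ chi^2(2); p-value = 0.172320.
Step 6: alpha = 0.1. fail to reject H0.

H = 3.5168, df = 2, p = 0.172320, fail to reject H0.


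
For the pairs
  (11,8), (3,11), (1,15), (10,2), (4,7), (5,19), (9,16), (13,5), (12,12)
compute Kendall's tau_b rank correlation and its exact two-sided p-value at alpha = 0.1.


Step 1: Enumerate the 36 unordered pairs (i,j) with i<j and classify each by sign(x_j-x_i) * sign(y_j-y_i).
  (1,2):dx=-8,dy=+3->D; (1,3):dx=-10,dy=+7->D; (1,4):dx=-1,dy=-6->C; (1,5):dx=-7,dy=-1->C
  (1,6):dx=-6,dy=+11->D; (1,7):dx=-2,dy=+8->D; (1,8):dx=+2,dy=-3->D; (1,9):dx=+1,dy=+4->C
  (2,3):dx=-2,dy=+4->D; (2,4):dx=+7,dy=-9->D; (2,5):dx=+1,dy=-4->D; (2,6):dx=+2,dy=+8->C
  (2,7):dx=+6,dy=+5->C; (2,8):dx=+10,dy=-6->D; (2,9):dx=+9,dy=+1->C; (3,4):dx=+9,dy=-13->D
  (3,5):dx=+3,dy=-8->D; (3,6):dx=+4,dy=+4->C; (3,7):dx=+8,dy=+1->C; (3,8):dx=+12,dy=-10->D
  (3,9):dx=+11,dy=-3->D; (4,5):dx=-6,dy=+5->D; (4,6):dx=-5,dy=+17->D; (4,7):dx=-1,dy=+14->D
  (4,8):dx=+3,dy=+3->C; (4,9):dx=+2,dy=+10->C; (5,6):dx=+1,dy=+12->C; (5,7):dx=+5,dy=+9->C
  (5,8):dx=+9,dy=-2->D; (5,9):dx=+8,dy=+5->C; (6,7):dx=+4,dy=-3->D; (6,8):dx=+8,dy=-14->D
  (6,9):dx=+7,dy=-7->D; (7,8):dx=+4,dy=-11->D; (7,9):dx=+3,dy=-4->D; (8,9):dx=-1,dy=+7->D
Step 2: C = 13, D = 23, total pairs = 36.
Step 3: tau = (C - D)/(n(n-1)/2) = (13 - 23)/36 = -0.277778.
Step 4: Exact two-sided p-value (enumerate n! = 362880 permutations of y under H0): p = 0.358488.
Step 5: alpha = 0.1. fail to reject H0.

tau_b = -0.2778 (C=13, D=23), p = 0.358488, fail to reject H0.


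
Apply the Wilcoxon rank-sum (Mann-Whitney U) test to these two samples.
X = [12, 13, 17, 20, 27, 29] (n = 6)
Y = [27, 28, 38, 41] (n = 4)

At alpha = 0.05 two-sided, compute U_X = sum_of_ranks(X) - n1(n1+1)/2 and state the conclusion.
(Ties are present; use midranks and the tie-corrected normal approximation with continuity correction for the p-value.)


Step 1: Combine and sort all 10 observations; assign midranks.
sorted (value, group): (12,X), (13,X), (17,X), (20,X), (27,X), (27,Y), (28,Y), (29,X), (38,Y), (41,Y)
ranks: 12->1, 13->2, 17->3, 20->4, 27->5.5, 27->5.5, 28->7, 29->8, 38->9, 41->10
Step 2: Rank sum for X: R1 = 1 + 2 + 3 + 4 + 5.5 + 8 = 23.5.
Step 3: U_X = R1 - n1(n1+1)/2 = 23.5 - 6*7/2 = 23.5 - 21 = 2.5.
       U_Y = n1*n2 - U_X = 24 - 2.5 = 21.5.
Step 4: Ties are present, so use the tie-corrected normal approximation (with continuity correction) for the p-value.
Step 5: p-value = 0.054273; compare to alpha = 0.05. fail to reject H0.

U_X = 2.5, p = 0.054273, fail to reject H0 at alpha = 0.05.


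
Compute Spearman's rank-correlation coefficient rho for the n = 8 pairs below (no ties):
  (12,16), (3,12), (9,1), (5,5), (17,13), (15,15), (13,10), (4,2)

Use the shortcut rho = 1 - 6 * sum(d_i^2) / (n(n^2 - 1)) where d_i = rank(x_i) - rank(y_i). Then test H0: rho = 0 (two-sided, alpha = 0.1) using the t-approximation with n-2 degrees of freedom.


Step 1: Rank x and y separately (midranks; no ties here).
rank(x): 12->5, 3->1, 9->4, 5->3, 17->8, 15->7, 13->6, 4->2
rank(y): 16->8, 12->5, 1->1, 5->3, 13->6, 15->7, 10->4, 2->2
Step 2: d_i = R_x(i) - R_y(i); compute d_i^2.
  (5-8)^2=9, (1-5)^2=16, (4-1)^2=9, (3-3)^2=0, (8-6)^2=4, (7-7)^2=0, (6-4)^2=4, (2-2)^2=0
sum(d^2) = 42.
Step 3: rho = 1 - 6*42 / (8*(8^2 - 1)) = 1 - 252/504 = 0.500000.
Step 4: Under H0, t = rho * sqrt((n-2)/(1-rho^2)) = 1.4142 ~ t(6).
Step 5: Two-sided p-value from the t-distribution with 6 df = 0.207031.
Step 6: alpha = 0.1. fail to reject H0.

rho = 0.5000, p = 0.207031, fail to reject H0 at alpha = 0.1.


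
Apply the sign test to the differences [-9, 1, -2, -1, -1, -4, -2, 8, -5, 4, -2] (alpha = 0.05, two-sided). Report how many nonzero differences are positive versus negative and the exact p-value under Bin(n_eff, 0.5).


Step 1: Discard zero differences. Original n = 11; n_eff = number of nonzero differences = 11.
Nonzero differences (with sign): -9, +1, -2, -1, -1, -4, -2, +8, -5, +4, -2
Step 2: Count signs: positive = 3, negative = 8.
Step 3: Under H0: P(positive) = 0.5, so the number of positives S ~ Bin(11, 0.5).
Step 4: Two-sided exact p-value = sum of Bin(11,0.5) probabilities at or below the observed probability = 0.226562.
Step 5: alpha = 0.05. fail to reject H0.

n_eff = 11, pos = 3, neg = 8, p = 0.226562, fail to reject H0.


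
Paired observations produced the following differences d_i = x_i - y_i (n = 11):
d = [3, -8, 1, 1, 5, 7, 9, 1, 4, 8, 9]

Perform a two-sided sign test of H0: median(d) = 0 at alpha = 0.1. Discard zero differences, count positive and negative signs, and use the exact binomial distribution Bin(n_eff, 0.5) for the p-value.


Step 1: Discard zero differences. Original n = 11; n_eff = number of nonzero differences = 11.
Nonzero differences (with sign): +3, -8, +1, +1, +5, +7, +9, +1, +4, +8, +9
Step 2: Count signs: positive = 10, negative = 1.
Step 3: Under H0: P(positive) = 0.5, so the number of positives S ~ Bin(11, 0.5).
Step 4: Two-sided exact p-value = sum of Bin(11,0.5) probabilities at or below the observed probability = 0.011719.
Step 5: alpha = 0.1. reject H0.

n_eff = 11, pos = 10, neg = 1, p = 0.011719, reject H0.


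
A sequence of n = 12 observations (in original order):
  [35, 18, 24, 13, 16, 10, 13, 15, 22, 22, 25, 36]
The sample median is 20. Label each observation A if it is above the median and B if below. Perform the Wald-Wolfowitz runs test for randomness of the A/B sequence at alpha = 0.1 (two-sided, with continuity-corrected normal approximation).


Step 1: Compute median = 20; label A = above, B = below.
Labels in order: ABABBBBBAAAA  (n_A = 6, n_B = 6)
Step 2: Count runs R = 5.
Step 3: Under H0 (random ordering), E[R] = 2*n_A*n_B/(n_A+n_B) + 1 = 2*6*6/12 + 1 = 7.0000.
        Var[R] = 2*n_A*n_B*(2*n_A*n_B - n_A - n_B) / ((n_A+n_B)^2 * (n_A+n_B-1)) = 4320/1584 = 2.7273.
        SD[R] = 1.6514.
Step 4: Continuity-corrected z = (R + 0.5 - E[R]) / SD[R] = (5 + 0.5 - 7.0000) / 1.6514 = -0.9083.
Step 5: Two-sided p-value via normal approximation = 2*(1 - Phi(|z|)) = 0.363722.
Step 6: alpha = 0.1. fail to reject H0.

R = 5, z = -0.9083, p = 0.363722, fail to reject H0.


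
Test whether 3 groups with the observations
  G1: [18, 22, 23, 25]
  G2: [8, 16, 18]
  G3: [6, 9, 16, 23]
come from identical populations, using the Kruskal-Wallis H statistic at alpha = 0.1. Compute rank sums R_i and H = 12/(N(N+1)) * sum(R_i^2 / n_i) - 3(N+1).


Step 1: Combine all N = 11 observations and assign midranks.
sorted (value, group, rank): (6,G3,1), (8,G2,2), (9,G3,3), (16,G2,4.5), (16,G3,4.5), (18,G1,6.5), (18,G2,6.5), (22,G1,8), (23,G1,9.5), (23,G3,9.5), (25,G1,11)
Step 2: Sum ranks within each group.
R_1 = 35 (n_1 = 4)
R_2 = 13 (n_2 = 3)
R_3 = 18 (n_3 = 4)
Step 3: H = 12/(N(N+1)) * sum(R_i^2/n_i) - 3(N+1)
     = 12/(11*12) * (35^2/4 + 13^2/3 + 18^2/4) - 3*12
     = 0.090909 * 443.583 - 36
     = 4.325758.
Step 4: Ties present; correction factor C = 1 - 18/(11^3 - 11) = 0.986364. Corrected H = 4.325758 / 0.986364 = 4.385561.
Step 5: Under H0, H ~ chi^2(2); p-value = 0.111606.
Step 6: alpha = 0.1. fail to reject H0.

H = 4.3856, df = 2, p = 0.111606, fail to reject H0.


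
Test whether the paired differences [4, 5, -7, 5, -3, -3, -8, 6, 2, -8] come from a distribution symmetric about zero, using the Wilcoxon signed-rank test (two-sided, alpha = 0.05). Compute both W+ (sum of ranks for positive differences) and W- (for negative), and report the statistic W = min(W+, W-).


Step 1: Drop any zero differences (none here) and take |d_i|.
|d| = [4, 5, 7, 5, 3, 3, 8, 6, 2, 8]
Step 2: Midrank |d_i| (ties get averaged ranks).
ranks: |4|->4, |5|->5.5, |7|->8, |5|->5.5, |3|->2.5, |3|->2.5, |8|->9.5, |6|->7, |2|->1, |8|->9.5
Step 3: Attach original signs; sum ranks with positive sign and with negative sign.
W+ = 4 + 5.5 + 5.5 + 7 + 1 = 23
W- = 8 + 2.5 + 2.5 + 9.5 + 9.5 = 32
(Check: W+ + W- = 55 should equal n(n+1)/2 = 55.)
Step 4: Test statistic W = min(W+, W-) = 23.
Step 5: Ties in |d|, so use the tie-corrected normal approximation.
        E[W] = n(n+1)/4 = 10*11/4 = 27.5.
        Tie groups: |d|=3 (t=2), |d|=5 (t=2), |d|=8 (t=2); sum(t^3 - t) = 18.
        Var[W] = n(n+1)(2n+1)/24 - sum(t^3-t)/48 = 2310/24 - 18/48 = 95.875.
        z = (W - E[W]) / sqrt(Var[W]) = (23 - 27.5) / 9.7916 = -0.4596.
        Two-sided p = 2*Phi(z) = 0.645819.
Step 6: alpha = 0.05. fail to reject H0.

W+ = 23, W- = 32, W = min = 23, p = 0.645819, fail to reject H0.


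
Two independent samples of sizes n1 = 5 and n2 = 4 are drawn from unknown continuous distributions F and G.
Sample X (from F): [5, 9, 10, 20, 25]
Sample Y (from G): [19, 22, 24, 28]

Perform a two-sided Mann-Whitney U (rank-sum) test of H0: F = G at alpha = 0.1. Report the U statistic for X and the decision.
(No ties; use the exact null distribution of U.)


Step 1: Combine and sort all 9 observations; assign midranks.
sorted (value, group): (5,X), (9,X), (10,X), (19,Y), (20,X), (22,Y), (24,Y), (25,X), (28,Y)
ranks: 5->1, 9->2, 10->3, 19->4, 20->5, 22->6, 24->7, 25->8, 28->9
Step 2: Rank sum for X: R1 = 1 + 2 + 3 + 5 + 8 = 19.
Step 3: U_X = R1 - n1(n1+1)/2 = 19 - 5*6/2 = 19 - 15 = 4.
       U_Y = n1*n2 - U_X = 20 - 4 = 16.
Step 4: No ties, so the exact null distribution of U (based on enumerating the C(9,5) = 126 equally likely rank assignments) gives the two-sided p-value.
Step 5: p-value = 0.190476; compare to alpha = 0.1. fail to reject H0.

U_X = 4, p = 0.190476, fail to reject H0 at alpha = 0.1.


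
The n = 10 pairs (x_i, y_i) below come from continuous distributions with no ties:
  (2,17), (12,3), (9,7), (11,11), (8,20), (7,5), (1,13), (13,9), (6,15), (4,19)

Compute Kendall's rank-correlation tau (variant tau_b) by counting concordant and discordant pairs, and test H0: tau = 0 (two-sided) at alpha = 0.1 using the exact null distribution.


Step 1: Enumerate the 45 unordered pairs (i,j) with i<j and classify each by sign(x_j-x_i) * sign(y_j-y_i).
  (1,2):dx=+10,dy=-14->D; (1,3):dx=+7,dy=-10->D; (1,4):dx=+9,dy=-6->D; (1,5):dx=+6,dy=+3->C
  (1,6):dx=+5,dy=-12->D; (1,7):dx=-1,dy=-4->C; (1,8):dx=+11,dy=-8->D; (1,9):dx=+4,dy=-2->D
  (1,10):dx=+2,dy=+2->C; (2,3):dx=-3,dy=+4->D; (2,4):dx=-1,dy=+8->D; (2,5):dx=-4,dy=+17->D
  (2,6):dx=-5,dy=+2->D; (2,7):dx=-11,dy=+10->D; (2,8):dx=+1,dy=+6->C; (2,9):dx=-6,dy=+12->D
  (2,10):dx=-8,dy=+16->D; (3,4):dx=+2,dy=+4->C; (3,5):dx=-1,dy=+13->D; (3,6):dx=-2,dy=-2->C
  (3,7):dx=-8,dy=+6->D; (3,8):dx=+4,dy=+2->C; (3,9):dx=-3,dy=+8->D; (3,10):dx=-5,dy=+12->D
  (4,5):dx=-3,dy=+9->D; (4,6):dx=-4,dy=-6->C; (4,7):dx=-10,dy=+2->D; (4,8):dx=+2,dy=-2->D
  (4,9):dx=-5,dy=+4->D; (4,10):dx=-7,dy=+8->D; (5,6):dx=-1,dy=-15->C; (5,7):dx=-7,dy=-7->C
  (5,8):dx=+5,dy=-11->D; (5,9):dx=-2,dy=-5->C; (5,10):dx=-4,dy=-1->C; (6,7):dx=-6,dy=+8->D
  (6,8):dx=+6,dy=+4->C; (6,9):dx=-1,dy=+10->D; (6,10):dx=-3,dy=+14->D; (7,8):dx=+12,dy=-4->D
  (7,9):dx=+5,dy=+2->C; (7,10):dx=+3,dy=+6->C; (8,9):dx=-7,dy=+6->D; (8,10):dx=-9,dy=+10->D
  (9,10):dx=-2,dy=+4->D
Step 2: C = 15, D = 30, total pairs = 45.
Step 3: tau = (C - D)/(n(n-1)/2) = (15 - 30)/45 = -0.333333.
Step 4: Exact two-sided p-value (enumerate n! = 3628800 permutations of y under H0): p = 0.216373.
Step 5: alpha = 0.1. fail to reject H0.

tau_b = -0.3333 (C=15, D=30), p = 0.216373, fail to reject H0.


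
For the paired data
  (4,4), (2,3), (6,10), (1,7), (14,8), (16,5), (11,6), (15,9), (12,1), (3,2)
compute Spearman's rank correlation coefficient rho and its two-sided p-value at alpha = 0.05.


Step 1: Rank x and y separately (midranks; no ties here).
rank(x): 4->4, 2->2, 6->5, 1->1, 14->8, 16->10, 11->6, 15->9, 12->7, 3->3
rank(y): 4->4, 3->3, 10->10, 7->7, 8->8, 5->5, 6->6, 9->9, 1->1, 2->2
Step 2: d_i = R_x(i) - R_y(i); compute d_i^2.
  (4-4)^2=0, (2-3)^2=1, (5-10)^2=25, (1-7)^2=36, (8-8)^2=0, (10-5)^2=25, (6-6)^2=0, (9-9)^2=0, (7-1)^2=36, (3-2)^2=1
sum(d^2) = 124.
Step 3: rho = 1 - 6*124 / (10*(10^2 - 1)) = 1 - 744/990 = 0.248485.
Step 4: Under H0, t = rho * sqrt((n-2)/(1-rho^2)) = 0.7256 ~ t(8).
Step 5: Two-sided p-value from the t-distribution with 8 df = 0.488776.
Step 6: alpha = 0.05. fail to reject H0.

rho = 0.2485, p = 0.488776, fail to reject H0 at alpha = 0.05.


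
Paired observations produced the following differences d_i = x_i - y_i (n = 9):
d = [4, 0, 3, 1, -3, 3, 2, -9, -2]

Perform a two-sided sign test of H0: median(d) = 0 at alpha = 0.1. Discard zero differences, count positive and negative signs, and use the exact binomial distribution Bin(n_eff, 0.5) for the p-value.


Step 1: Discard zero differences. Original n = 9; n_eff = number of nonzero differences = 8.
Nonzero differences (with sign): +4, +3, +1, -3, +3, +2, -9, -2
Step 2: Count signs: positive = 5, negative = 3.
Step 3: Under H0: P(positive) = 0.5, so the number of positives S ~ Bin(8, 0.5).
Step 4: Two-sided exact p-value = sum of Bin(8,0.5) probabilities at or below the observed probability = 0.726562.
Step 5: alpha = 0.1. fail to reject H0.

n_eff = 8, pos = 5, neg = 3, p = 0.726562, fail to reject H0.


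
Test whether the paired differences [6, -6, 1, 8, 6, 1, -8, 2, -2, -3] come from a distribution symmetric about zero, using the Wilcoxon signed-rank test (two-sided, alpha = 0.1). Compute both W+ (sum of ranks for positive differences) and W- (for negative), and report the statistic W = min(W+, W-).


Step 1: Drop any zero differences (none here) and take |d_i|.
|d| = [6, 6, 1, 8, 6, 1, 8, 2, 2, 3]
Step 2: Midrank |d_i| (ties get averaged ranks).
ranks: |6|->7, |6|->7, |1|->1.5, |8|->9.5, |6|->7, |1|->1.5, |8|->9.5, |2|->3.5, |2|->3.5, |3|->5
Step 3: Attach original signs; sum ranks with positive sign and with negative sign.
W+ = 7 + 1.5 + 9.5 + 7 + 1.5 + 3.5 = 30
W- = 7 + 9.5 + 3.5 + 5 = 25
(Check: W+ + W- = 55 should equal n(n+1)/2 = 55.)
Step 4: Test statistic W = min(W+, W-) = 25.
Step 5: Ties in |d|, so use the tie-corrected normal approximation.
        E[W] = n(n+1)/4 = 10*11/4 = 27.5.
        Tie groups: |d|=1 (t=2), |d|=2 (t=2), |d|=6 (t=3), |d|=8 (t=2); sum(t^3 - t) = 42.
        Var[W] = n(n+1)(2n+1)/24 - sum(t^3-t)/48 = 2310/24 - 42/48 = 95.375.
        z = (W - E[W]) / sqrt(Var[W]) = (25 - 27.5) / 9.7660 = -0.2560.
        Two-sided p = 2*Phi(z) = 0.797959.
Step 6: alpha = 0.1. fail to reject H0.

W+ = 30, W- = 25, W = min = 25, p = 0.797959, fail to reject H0.


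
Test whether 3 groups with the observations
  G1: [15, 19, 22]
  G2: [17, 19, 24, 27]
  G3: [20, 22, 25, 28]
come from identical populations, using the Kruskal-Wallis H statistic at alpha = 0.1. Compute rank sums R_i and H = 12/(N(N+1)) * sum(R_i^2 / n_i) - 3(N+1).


Step 1: Combine all N = 11 observations and assign midranks.
sorted (value, group, rank): (15,G1,1), (17,G2,2), (19,G1,3.5), (19,G2,3.5), (20,G3,5), (22,G1,6.5), (22,G3,6.5), (24,G2,8), (25,G3,9), (27,G2,10), (28,G3,11)
Step 2: Sum ranks within each group.
R_1 = 11 (n_1 = 3)
R_2 = 23.5 (n_2 = 4)
R_3 = 31.5 (n_3 = 4)
Step 3: H = 12/(N(N+1)) * sum(R_i^2/n_i) - 3(N+1)
     = 12/(11*12) * (11^2/3 + 23.5^2/4 + 31.5^2/4) - 3*12
     = 0.090909 * 426.458 - 36
     = 2.768939.
Step 4: Ties present; correction factor C = 1 - 12/(11^3 - 11) = 0.990909. Corrected H = 2.768939 / 0.990909 = 2.794343.
Step 5: Under H0, H ~ chi^2(2); p-value = 0.247296.
Step 6: alpha = 0.1. fail to reject H0.

H = 2.7943, df = 2, p = 0.247296, fail to reject H0.


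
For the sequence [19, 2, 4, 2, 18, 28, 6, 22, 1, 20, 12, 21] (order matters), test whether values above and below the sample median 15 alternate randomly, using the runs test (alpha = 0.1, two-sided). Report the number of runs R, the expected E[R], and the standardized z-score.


Step 1: Compute median = 15; label A = above, B = below.
Labels in order: ABBBAABABABA  (n_A = 6, n_B = 6)
Step 2: Count runs R = 9.
Step 3: Under H0 (random ordering), E[R] = 2*n_A*n_B/(n_A+n_B) + 1 = 2*6*6/12 + 1 = 7.0000.
        Var[R] = 2*n_A*n_B*(2*n_A*n_B - n_A - n_B) / ((n_A+n_B)^2 * (n_A+n_B-1)) = 4320/1584 = 2.7273.
        SD[R] = 1.6514.
Step 4: Continuity-corrected z = (R - 0.5 - E[R]) / SD[R] = (9 - 0.5 - 7.0000) / 1.6514 = 0.9083.
Step 5: Two-sided p-value via normal approximation = 2*(1 - Phi(|z|)) = 0.363722.
Step 6: alpha = 0.1. fail to reject H0.

R = 9, z = 0.9083, p = 0.363722, fail to reject H0.


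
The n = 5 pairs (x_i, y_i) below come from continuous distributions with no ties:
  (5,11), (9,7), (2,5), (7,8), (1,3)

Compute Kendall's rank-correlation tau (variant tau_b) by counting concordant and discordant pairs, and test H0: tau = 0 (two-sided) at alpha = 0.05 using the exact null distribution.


Step 1: Enumerate the 10 unordered pairs (i,j) with i<j and classify each by sign(x_j-x_i) * sign(y_j-y_i).
  (1,2):dx=+4,dy=-4->D; (1,3):dx=-3,dy=-6->C; (1,4):dx=+2,dy=-3->D; (1,5):dx=-4,dy=-8->C
  (2,3):dx=-7,dy=-2->C; (2,4):dx=-2,dy=+1->D; (2,5):dx=-8,dy=-4->C; (3,4):dx=+5,dy=+3->C
  (3,5):dx=-1,dy=-2->C; (4,5):dx=-6,dy=-5->C
Step 2: C = 7, D = 3, total pairs = 10.
Step 3: tau = (C - D)/(n(n-1)/2) = (7 - 3)/10 = 0.400000.
Step 4: Exact two-sided p-value (enumerate n! = 120 permutations of y under H0): p = 0.483333.
Step 5: alpha = 0.05. fail to reject H0.

tau_b = 0.4000 (C=7, D=3), p = 0.483333, fail to reject H0.


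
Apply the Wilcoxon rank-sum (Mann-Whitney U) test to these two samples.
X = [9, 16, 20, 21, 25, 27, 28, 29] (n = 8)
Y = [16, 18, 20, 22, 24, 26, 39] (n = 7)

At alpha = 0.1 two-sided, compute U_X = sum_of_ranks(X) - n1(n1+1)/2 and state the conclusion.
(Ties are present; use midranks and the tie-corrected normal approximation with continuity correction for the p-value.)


Step 1: Combine and sort all 15 observations; assign midranks.
sorted (value, group): (9,X), (16,X), (16,Y), (18,Y), (20,X), (20,Y), (21,X), (22,Y), (24,Y), (25,X), (26,Y), (27,X), (28,X), (29,X), (39,Y)
ranks: 9->1, 16->2.5, 16->2.5, 18->4, 20->5.5, 20->5.5, 21->7, 22->8, 24->9, 25->10, 26->11, 27->12, 28->13, 29->14, 39->15
Step 2: Rank sum for X: R1 = 1 + 2.5 + 5.5 + 7 + 10 + 12 + 13 + 14 = 65.
Step 3: U_X = R1 - n1(n1+1)/2 = 65 - 8*9/2 = 65 - 36 = 29.
       U_Y = n1*n2 - U_X = 56 - 29 = 27.
Step 4: Ties are present, so use the tie-corrected normal approximation (with continuity correction) for the p-value.
Step 5: p-value = 0.953775; compare to alpha = 0.1. fail to reject H0.

U_X = 29, p = 0.953775, fail to reject H0 at alpha = 0.1.


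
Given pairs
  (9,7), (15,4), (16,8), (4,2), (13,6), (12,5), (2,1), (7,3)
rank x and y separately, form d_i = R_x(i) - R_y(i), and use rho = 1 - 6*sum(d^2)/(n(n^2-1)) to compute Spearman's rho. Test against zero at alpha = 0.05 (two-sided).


Step 1: Rank x and y separately (midranks; no ties here).
rank(x): 9->4, 15->7, 16->8, 4->2, 13->6, 12->5, 2->1, 7->3
rank(y): 7->7, 4->4, 8->8, 2->2, 6->6, 5->5, 1->1, 3->3
Step 2: d_i = R_x(i) - R_y(i); compute d_i^2.
  (4-7)^2=9, (7-4)^2=9, (8-8)^2=0, (2-2)^2=0, (6-6)^2=0, (5-5)^2=0, (1-1)^2=0, (3-3)^2=0
sum(d^2) = 18.
Step 3: rho = 1 - 6*18 / (8*(8^2 - 1)) = 1 - 108/504 = 0.785714.
Step 4: Under H0, t = rho * sqrt((n-2)/(1-rho^2)) = 3.1113 ~ t(6).
Step 5: Two-sided p-value from the t-distribution with 6 df = 0.020815.
Step 6: alpha = 0.05. reject H0.

rho = 0.7857, p = 0.020815, reject H0 at alpha = 0.05.


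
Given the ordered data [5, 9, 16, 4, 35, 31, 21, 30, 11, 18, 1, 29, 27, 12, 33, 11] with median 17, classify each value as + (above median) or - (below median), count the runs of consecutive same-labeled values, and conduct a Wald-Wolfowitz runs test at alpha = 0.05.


Step 1: Compute median = 17; label A = above, B = below.
Labels in order: BBBBAAAABABAABAB  (n_A = 8, n_B = 8)
Step 2: Count runs R = 9.
Step 3: Under H0 (random ordering), E[R] = 2*n_A*n_B/(n_A+n_B) + 1 = 2*8*8/16 + 1 = 9.0000.
        Var[R] = 2*n_A*n_B*(2*n_A*n_B - n_A - n_B) / ((n_A+n_B)^2 * (n_A+n_B-1)) = 14336/3840 = 3.7333.
        SD[R] = 1.9322.
Step 4: R = E[R], so z = 0 with no continuity correction.
Step 5: Two-sided p-value via normal approximation = 2*(1 - Phi(|z|)) = 1.000000.
Step 6: alpha = 0.05. fail to reject H0.

R = 9, z = 0.0000, p = 1.000000, fail to reject H0.


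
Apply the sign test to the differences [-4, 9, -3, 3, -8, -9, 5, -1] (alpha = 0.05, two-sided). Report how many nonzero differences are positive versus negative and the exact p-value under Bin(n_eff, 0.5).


Step 1: Discard zero differences. Original n = 8; n_eff = number of nonzero differences = 8.
Nonzero differences (with sign): -4, +9, -3, +3, -8, -9, +5, -1
Step 2: Count signs: positive = 3, negative = 5.
Step 3: Under H0: P(positive) = 0.5, so the number of positives S ~ Bin(8, 0.5).
Step 4: Two-sided exact p-value = sum of Bin(8,0.5) probabilities at or below the observed probability = 0.726562.
Step 5: alpha = 0.05. fail to reject H0.

n_eff = 8, pos = 3, neg = 5, p = 0.726562, fail to reject H0.


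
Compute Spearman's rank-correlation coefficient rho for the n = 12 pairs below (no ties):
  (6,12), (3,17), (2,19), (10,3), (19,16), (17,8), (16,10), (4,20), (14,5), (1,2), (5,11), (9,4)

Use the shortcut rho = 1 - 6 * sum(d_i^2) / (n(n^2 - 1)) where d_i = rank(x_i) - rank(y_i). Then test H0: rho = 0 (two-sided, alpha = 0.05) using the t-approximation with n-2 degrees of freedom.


Step 1: Rank x and y separately (midranks; no ties here).
rank(x): 6->6, 3->3, 2->2, 10->8, 19->12, 17->11, 16->10, 4->4, 14->9, 1->1, 5->5, 9->7
rank(y): 12->8, 17->10, 19->11, 3->2, 16->9, 8->5, 10->6, 20->12, 5->4, 2->1, 11->7, 4->3
Step 2: d_i = R_x(i) - R_y(i); compute d_i^2.
  (6-8)^2=4, (3-10)^2=49, (2-11)^2=81, (8-2)^2=36, (12-9)^2=9, (11-5)^2=36, (10-6)^2=16, (4-12)^2=64, (9-4)^2=25, (1-1)^2=0, (5-7)^2=4, (7-3)^2=16
sum(d^2) = 340.
Step 3: rho = 1 - 6*340 / (12*(12^2 - 1)) = 1 - 2040/1716 = -0.188811.
Step 4: Under H0, t = rho * sqrt((n-2)/(1-rho^2)) = -0.6080 ~ t(10).
Step 5: Two-sided p-value from the t-distribution with 10 df = 0.556737.
Step 6: alpha = 0.05. fail to reject H0.

rho = -0.1888, p = 0.556737, fail to reject H0 at alpha = 0.05.


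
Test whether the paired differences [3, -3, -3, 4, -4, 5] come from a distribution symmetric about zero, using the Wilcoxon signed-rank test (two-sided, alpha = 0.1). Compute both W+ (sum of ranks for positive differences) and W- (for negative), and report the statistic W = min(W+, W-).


Step 1: Drop any zero differences (none here) and take |d_i|.
|d| = [3, 3, 3, 4, 4, 5]
Step 2: Midrank |d_i| (ties get averaged ranks).
ranks: |3|->2, |3|->2, |3|->2, |4|->4.5, |4|->4.5, |5|->6
Step 3: Attach original signs; sum ranks with positive sign and with negative sign.
W+ = 2 + 4.5 + 6 = 12.5
W- = 2 + 2 + 4.5 = 8.5
(Check: W+ + W- = 21 should equal n(n+1)/2 = 21.)
Step 4: Test statistic W = min(W+, W-) = 8.5.
Step 5: Ties in |d|, so use the tie-corrected normal approximation.
        E[W] = n(n+1)/4 = 6*7/4 = 10.5.
        Tie groups: |d|=3 (t=3), |d|=4 (t=2); sum(t^3 - t) = 30.
        Var[W] = n(n+1)(2n+1)/24 - sum(t^3-t)/48 = 546/24 - 30/48 = 22.125.
        z = (W - E[W]) / sqrt(Var[W]) = (8.5 - 10.5) / 4.7037 = -0.4252.
        Two-sided p = 2*Phi(z) = 0.670694.
Step 6: alpha = 0.1. fail to reject H0.

W+ = 12.5, W- = 8.5, W = min = 8.5, p = 0.670694, fail to reject H0.


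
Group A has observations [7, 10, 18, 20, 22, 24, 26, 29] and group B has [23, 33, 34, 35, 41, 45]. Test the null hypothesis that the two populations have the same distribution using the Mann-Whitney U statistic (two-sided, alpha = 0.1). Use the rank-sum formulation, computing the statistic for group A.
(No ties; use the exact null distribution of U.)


Step 1: Combine and sort all 14 observations; assign midranks.
sorted (value, group): (7,X), (10,X), (18,X), (20,X), (22,X), (23,Y), (24,X), (26,X), (29,X), (33,Y), (34,Y), (35,Y), (41,Y), (45,Y)
ranks: 7->1, 10->2, 18->3, 20->4, 22->5, 23->6, 24->7, 26->8, 29->9, 33->10, 34->11, 35->12, 41->13, 45->14
Step 2: Rank sum for X: R1 = 1 + 2 + 3 + 4 + 5 + 7 + 8 + 9 = 39.
Step 3: U_X = R1 - n1(n1+1)/2 = 39 - 8*9/2 = 39 - 36 = 3.
       U_Y = n1*n2 - U_X = 48 - 3 = 45.
Step 4: No ties, so the exact null distribution of U (based on enumerating the C(14,8) = 3003 equally likely rank assignments) gives the two-sided p-value.
Step 5: p-value = 0.004662; compare to alpha = 0.1. reject H0.

U_X = 3, p = 0.004662, reject H0 at alpha = 0.1.


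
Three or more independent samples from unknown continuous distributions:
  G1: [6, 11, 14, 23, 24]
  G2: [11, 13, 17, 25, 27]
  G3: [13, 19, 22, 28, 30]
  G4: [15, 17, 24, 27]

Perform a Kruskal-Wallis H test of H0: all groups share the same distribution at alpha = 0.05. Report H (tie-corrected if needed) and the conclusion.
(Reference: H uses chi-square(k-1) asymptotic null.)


Step 1: Combine all N = 19 observations and assign midranks.
sorted (value, group, rank): (6,G1,1), (11,G1,2.5), (11,G2,2.5), (13,G2,4.5), (13,G3,4.5), (14,G1,6), (15,G4,7), (17,G2,8.5), (17,G4,8.5), (19,G3,10), (22,G3,11), (23,G1,12), (24,G1,13.5), (24,G4,13.5), (25,G2,15), (27,G2,16.5), (27,G4,16.5), (28,G3,18), (30,G3,19)
Step 2: Sum ranks within each group.
R_1 = 35 (n_1 = 5)
R_2 = 47 (n_2 = 5)
R_3 = 62.5 (n_3 = 5)
R_4 = 45.5 (n_4 = 4)
Step 3: H = 12/(N(N+1)) * sum(R_i^2/n_i) - 3(N+1)
     = 12/(19*20) * (35^2/5 + 47^2/5 + 62.5^2/5 + 45.5^2/4) - 3*20
     = 0.031579 * 1985.61 - 60
     = 2.703553.
Step 4: Ties present; correction factor C = 1 - 30/(19^3 - 19) = 0.995614. Corrected H = 2.703553 / 0.995614 = 2.715463.
Step 5: Under H0, H ~ chi^2(3); p-value = 0.437606.
Step 6: alpha = 0.05. fail to reject H0.

H = 2.7155, df = 3, p = 0.437606, fail to reject H0.


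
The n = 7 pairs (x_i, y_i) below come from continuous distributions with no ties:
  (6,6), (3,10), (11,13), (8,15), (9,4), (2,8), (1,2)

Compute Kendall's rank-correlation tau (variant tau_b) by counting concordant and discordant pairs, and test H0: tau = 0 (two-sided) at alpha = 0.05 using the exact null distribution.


Step 1: Enumerate the 21 unordered pairs (i,j) with i<j and classify each by sign(x_j-x_i) * sign(y_j-y_i).
  (1,2):dx=-3,dy=+4->D; (1,3):dx=+5,dy=+7->C; (1,4):dx=+2,dy=+9->C; (1,5):dx=+3,dy=-2->D
  (1,6):dx=-4,dy=+2->D; (1,7):dx=-5,dy=-4->C; (2,3):dx=+8,dy=+3->C; (2,4):dx=+5,dy=+5->C
  (2,5):dx=+6,dy=-6->D; (2,6):dx=-1,dy=-2->C; (2,7):dx=-2,dy=-8->C; (3,4):dx=-3,dy=+2->D
  (3,5):dx=-2,dy=-9->C; (3,6):dx=-9,dy=-5->C; (3,7):dx=-10,dy=-11->C; (4,5):dx=+1,dy=-11->D
  (4,6):dx=-6,dy=-7->C; (4,7):dx=-7,dy=-13->C; (5,6):dx=-7,dy=+4->D; (5,7):dx=-8,dy=-2->C
  (6,7):dx=-1,dy=-6->C
Step 2: C = 14, D = 7, total pairs = 21.
Step 3: tau = (C - D)/(n(n-1)/2) = (14 - 7)/21 = 0.333333.
Step 4: Exact two-sided p-value (enumerate n! = 5040 permutations of y under H0): p = 0.381349.
Step 5: alpha = 0.05. fail to reject H0.

tau_b = 0.3333 (C=14, D=7), p = 0.381349, fail to reject H0.


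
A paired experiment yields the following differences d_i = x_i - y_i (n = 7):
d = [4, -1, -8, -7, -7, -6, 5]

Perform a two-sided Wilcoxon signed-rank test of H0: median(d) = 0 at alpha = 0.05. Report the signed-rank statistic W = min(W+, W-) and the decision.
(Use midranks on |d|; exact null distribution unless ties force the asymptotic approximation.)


Step 1: Drop any zero differences (none here) and take |d_i|.
|d| = [4, 1, 8, 7, 7, 6, 5]
Step 2: Midrank |d_i| (ties get averaged ranks).
ranks: |4|->2, |1|->1, |8|->7, |7|->5.5, |7|->5.5, |6|->4, |5|->3
Step 3: Attach original signs; sum ranks with positive sign and with negative sign.
W+ = 2 + 3 = 5
W- = 1 + 7 + 5.5 + 5.5 + 4 = 23
(Check: W+ + W- = 28 should equal n(n+1)/2 = 28.)
Step 4: Test statistic W = min(W+, W-) = 5.
Step 5: Ties in |d|, so use the tie-corrected normal approximation.
        E[W] = n(n+1)/4 = 7*8/4 = 14.
        Tie groups: |d|=7 (t=2); sum(t^3 - t) = 6.
        Var[W] = n(n+1)(2n+1)/24 - sum(t^3-t)/48 = 840/24 - 6/48 = 34.875.
        z = (W - E[W]) / sqrt(Var[W]) = (5 - 14) / 5.9055 = -1.5240.
        Two-sided p = 2*Phi(z) = 0.127508.
Step 6: alpha = 0.05. fail to reject H0.

W+ = 5, W- = 23, W = min = 5, p = 0.127508, fail to reject H0.


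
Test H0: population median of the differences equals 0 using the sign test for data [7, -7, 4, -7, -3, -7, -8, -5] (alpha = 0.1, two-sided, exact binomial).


Step 1: Discard zero differences. Original n = 8; n_eff = number of nonzero differences = 8.
Nonzero differences (with sign): +7, -7, +4, -7, -3, -7, -8, -5
Step 2: Count signs: positive = 2, negative = 6.
Step 3: Under H0: P(positive) = 0.5, so the number of positives S ~ Bin(8, 0.5).
Step 4: Two-sided exact p-value = sum of Bin(8,0.5) probabilities at or below the observed probability = 0.289062.
Step 5: alpha = 0.1. fail to reject H0.

n_eff = 8, pos = 2, neg = 6, p = 0.289062, fail to reject H0.


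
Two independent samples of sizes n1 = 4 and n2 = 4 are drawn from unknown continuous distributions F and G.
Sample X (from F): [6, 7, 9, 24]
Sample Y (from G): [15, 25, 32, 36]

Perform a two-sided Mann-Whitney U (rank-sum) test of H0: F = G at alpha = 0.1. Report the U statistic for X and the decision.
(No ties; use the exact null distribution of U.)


Step 1: Combine and sort all 8 observations; assign midranks.
sorted (value, group): (6,X), (7,X), (9,X), (15,Y), (24,X), (25,Y), (32,Y), (36,Y)
ranks: 6->1, 7->2, 9->3, 15->4, 24->5, 25->6, 32->7, 36->8
Step 2: Rank sum for X: R1 = 1 + 2 + 3 + 5 = 11.
Step 3: U_X = R1 - n1(n1+1)/2 = 11 - 4*5/2 = 11 - 10 = 1.
       U_Y = n1*n2 - U_X = 16 - 1 = 15.
Step 4: No ties, so the exact null distribution of U (based on enumerating the C(8,4) = 70 equally likely rank assignments) gives the two-sided p-value.
Step 5: p-value = 0.057143; compare to alpha = 0.1. reject H0.

U_X = 1, p = 0.057143, reject H0 at alpha = 0.1.


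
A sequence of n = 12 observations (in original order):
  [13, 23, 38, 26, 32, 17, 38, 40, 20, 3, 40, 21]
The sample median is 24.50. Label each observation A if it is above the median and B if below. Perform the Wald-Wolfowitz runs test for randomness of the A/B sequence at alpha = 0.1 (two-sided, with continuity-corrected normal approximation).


Step 1: Compute median = 24.50; label A = above, B = below.
Labels in order: BBAAABAABBAB  (n_A = 6, n_B = 6)
Step 2: Count runs R = 7.
Step 3: Under H0 (random ordering), E[R] = 2*n_A*n_B/(n_A+n_B) + 1 = 2*6*6/12 + 1 = 7.0000.
        Var[R] = 2*n_A*n_B*(2*n_A*n_B - n_A - n_B) / ((n_A+n_B)^2 * (n_A+n_B-1)) = 4320/1584 = 2.7273.
        SD[R] = 1.6514.
Step 4: R = E[R], so z = 0 with no continuity correction.
Step 5: Two-sided p-value via normal approximation = 2*(1 - Phi(|z|)) = 1.000000.
Step 6: alpha = 0.1. fail to reject H0.

R = 7, z = 0.0000, p = 1.000000, fail to reject H0.


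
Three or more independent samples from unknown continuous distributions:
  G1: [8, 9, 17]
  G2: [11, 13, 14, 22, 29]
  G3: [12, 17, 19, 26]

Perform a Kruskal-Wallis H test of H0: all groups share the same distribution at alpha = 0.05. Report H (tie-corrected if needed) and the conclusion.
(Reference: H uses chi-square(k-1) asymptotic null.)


Step 1: Combine all N = 12 observations and assign midranks.
sorted (value, group, rank): (8,G1,1), (9,G1,2), (11,G2,3), (12,G3,4), (13,G2,5), (14,G2,6), (17,G1,7.5), (17,G3,7.5), (19,G3,9), (22,G2,10), (26,G3,11), (29,G2,12)
Step 2: Sum ranks within each group.
R_1 = 10.5 (n_1 = 3)
R_2 = 36 (n_2 = 5)
R_3 = 31.5 (n_3 = 4)
Step 3: H = 12/(N(N+1)) * sum(R_i^2/n_i) - 3(N+1)
     = 12/(12*13) * (10.5^2/3 + 36^2/5 + 31.5^2/4) - 3*13
     = 0.076923 * 544.013 - 39
     = 2.847115.
Step 4: Ties present; correction factor C = 1 - 6/(12^3 - 12) = 0.996503. Corrected H = 2.847115 / 0.996503 = 2.857105.
Step 5: Under H0, H ~ chi^2(2); p-value = 0.239656.
Step 6: alpha = 0.05. fail to reject H0.

H = 2.8571, df = 2, p = 0.239656, fail to reject H0.


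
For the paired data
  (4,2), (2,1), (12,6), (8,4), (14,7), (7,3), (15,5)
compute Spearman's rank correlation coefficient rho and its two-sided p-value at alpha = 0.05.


Step 1: Rank x and y separately (midranks; no ties here).
rank(x): 4->2, 2->1, 12->5, 8->4, 14->6, 7->3, 15->7
rank(y): 2->2, 1->1, 6->6, 4->4, 7->7, 3->3, 5->5
Step 2: d_i = R_x(i) - R_y(i); compute d_i^2.
  (2-2)^2=0, (1-1)^2=0, (5-6)^2=1, (4-4)^2=0, (6-7)^2=1, (3-3)^2=0, (7-5)^2=4
sum(d^2) = 6.
Step 3: rho = 1 - 6*6 / (7*(7^2 - 1)) = 1 - 36/336 = 0.892857.
Step 4: Under H0, t = rho * sqrt((n-2)/(1-rho^2)) = 4.4333 ~ t(5).
Step 5: Two-sided p-value from the t-distribution with 5 df = 0.006807.
Step 6: alpha = 0.05. reject H0.

rho = 0.8929, p = 0.006807, reject H0 at alpha = 0.05.
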